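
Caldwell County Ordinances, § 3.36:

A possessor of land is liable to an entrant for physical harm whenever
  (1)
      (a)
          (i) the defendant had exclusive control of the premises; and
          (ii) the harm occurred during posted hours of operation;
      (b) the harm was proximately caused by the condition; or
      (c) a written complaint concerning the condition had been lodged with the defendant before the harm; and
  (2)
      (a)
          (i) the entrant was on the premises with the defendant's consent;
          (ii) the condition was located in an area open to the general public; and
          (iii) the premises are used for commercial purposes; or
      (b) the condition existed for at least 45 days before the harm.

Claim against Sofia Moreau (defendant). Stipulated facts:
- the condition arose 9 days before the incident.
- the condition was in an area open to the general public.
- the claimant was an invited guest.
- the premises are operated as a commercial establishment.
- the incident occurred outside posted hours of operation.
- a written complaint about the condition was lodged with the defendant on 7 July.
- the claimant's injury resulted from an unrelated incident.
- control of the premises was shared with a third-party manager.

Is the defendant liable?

Yes — liable.

(i) exclusive control — not satisfied.
(ii) during posted hours — not met.
So (a) is not satisfied (F AND F).
(b) proximate cause — fails.
(c) complaint lodged — satisfied.
(1): F OR F OR T → true.
(i) consent to enter — satisfied.
(ii) public area — met.
(iii) commercial use — holds.
(a): T AND T AND T → true.
(b) condition ≥45 days old — fails.
So (2) is satisfied (T OR F).
So Overall is satisfied (T AND T).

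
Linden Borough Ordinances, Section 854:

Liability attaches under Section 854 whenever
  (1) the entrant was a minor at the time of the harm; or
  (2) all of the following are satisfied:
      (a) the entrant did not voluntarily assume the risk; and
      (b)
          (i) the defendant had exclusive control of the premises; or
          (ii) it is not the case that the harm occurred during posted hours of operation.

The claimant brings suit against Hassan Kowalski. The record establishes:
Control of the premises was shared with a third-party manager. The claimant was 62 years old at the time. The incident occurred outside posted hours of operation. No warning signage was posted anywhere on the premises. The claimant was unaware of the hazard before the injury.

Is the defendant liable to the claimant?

(1) entrant a minor — not satisfied.
(a) no assumed risk — holds.
(i) exclusive control — not met.
(ii) not (during posted hours) — met.
(b): F OR T → true.
So (2) is satisfied (T AND T).
Overall: F OR T → true.

Yes — liable.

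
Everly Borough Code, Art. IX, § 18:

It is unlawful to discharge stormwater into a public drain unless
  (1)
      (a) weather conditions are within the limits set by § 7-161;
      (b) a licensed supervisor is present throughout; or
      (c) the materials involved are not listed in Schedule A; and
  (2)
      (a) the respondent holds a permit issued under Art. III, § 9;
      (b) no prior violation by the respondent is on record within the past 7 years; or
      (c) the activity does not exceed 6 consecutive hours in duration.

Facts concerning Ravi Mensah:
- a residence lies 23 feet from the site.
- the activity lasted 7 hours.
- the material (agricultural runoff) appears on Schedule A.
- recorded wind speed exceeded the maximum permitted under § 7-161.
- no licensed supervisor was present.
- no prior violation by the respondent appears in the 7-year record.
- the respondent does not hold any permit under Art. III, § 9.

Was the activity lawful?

No — unlawful.

(a) weather ok — not satisfied.
(b) supervisor present — not satisfied.
(c) not (Schedule A material) — fails.
So (1) is not satisfied (F OR F OR F).
(a) holds permit — fails.
(b) no prior violation — satisfied.
(c) ≤ 6 hrs duration — not satisfied.
(2): F OR T OR F → true.
Overall = F AND T = false.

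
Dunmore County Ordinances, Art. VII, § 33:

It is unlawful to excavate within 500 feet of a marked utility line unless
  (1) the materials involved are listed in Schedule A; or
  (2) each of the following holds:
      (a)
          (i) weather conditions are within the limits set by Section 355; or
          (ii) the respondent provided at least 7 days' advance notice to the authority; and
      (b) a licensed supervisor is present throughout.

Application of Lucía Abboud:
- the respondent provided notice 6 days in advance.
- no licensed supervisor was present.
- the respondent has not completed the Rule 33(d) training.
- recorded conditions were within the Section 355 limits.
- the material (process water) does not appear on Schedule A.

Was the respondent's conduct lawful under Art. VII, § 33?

(1) Schedule A material — not met.
(i) weather ok — met.
(ii) ≥7 days' notice — not satisfied.
(a) = T OR F = true.
(b) supervisor present — not met.
So (2) is not satisfied (T AND F).
Overall: F OR F → false.

No — unlawful.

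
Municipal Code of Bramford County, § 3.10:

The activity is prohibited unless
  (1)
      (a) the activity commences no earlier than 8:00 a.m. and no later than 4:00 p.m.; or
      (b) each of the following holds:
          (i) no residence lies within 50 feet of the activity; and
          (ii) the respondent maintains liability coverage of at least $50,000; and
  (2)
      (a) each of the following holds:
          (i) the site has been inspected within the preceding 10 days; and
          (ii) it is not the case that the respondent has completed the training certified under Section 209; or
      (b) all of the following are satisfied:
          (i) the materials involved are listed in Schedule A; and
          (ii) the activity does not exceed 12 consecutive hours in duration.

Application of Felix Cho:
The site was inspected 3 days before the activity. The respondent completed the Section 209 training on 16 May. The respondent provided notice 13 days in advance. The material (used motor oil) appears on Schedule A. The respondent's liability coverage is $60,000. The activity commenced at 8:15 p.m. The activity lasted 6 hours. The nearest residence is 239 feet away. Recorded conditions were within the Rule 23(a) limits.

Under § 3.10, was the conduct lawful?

(a) start within hours — fails.
(i) no residence in 50 ft — met.
(ii) coverage ≥ $50,000 — holds.
(b) = T AND T = true.
(1) = F OR T = true.
(i) site inspected — holds.
(ii) not (training certified) — not satisfied.
So (a) is not satisfied (T AND F).
(i) Schedule A material — holds.
(ii) ≤ 12 hrs duration — met.
So (b) is satisfied (T AND T).
So (2) is satisfied (F OR T).
Overall: T AND T → true.

Yes — lawful.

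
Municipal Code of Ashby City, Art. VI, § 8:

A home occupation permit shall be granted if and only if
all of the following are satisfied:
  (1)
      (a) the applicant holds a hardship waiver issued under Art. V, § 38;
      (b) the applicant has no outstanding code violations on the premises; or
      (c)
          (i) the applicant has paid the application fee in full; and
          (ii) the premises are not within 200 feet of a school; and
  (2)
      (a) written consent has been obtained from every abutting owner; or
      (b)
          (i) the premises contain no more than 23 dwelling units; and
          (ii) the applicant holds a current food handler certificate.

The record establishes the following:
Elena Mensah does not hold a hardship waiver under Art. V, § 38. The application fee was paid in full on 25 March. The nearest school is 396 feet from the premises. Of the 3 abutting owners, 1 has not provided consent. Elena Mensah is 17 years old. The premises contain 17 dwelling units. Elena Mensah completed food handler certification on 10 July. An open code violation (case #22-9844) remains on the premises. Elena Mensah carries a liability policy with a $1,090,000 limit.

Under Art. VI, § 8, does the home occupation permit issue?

Yes — granted.

(a) hardship waiver — not satisfied.
(b) no code violations — fails.
(i) fee paid — met.
(ii) ≥200 ft from school — holds.
(c): T AND T → true.
So (1) is satisfied (F OR F OR T).
(a) all abutters consent — not met.
(i) ≤ 23 units — satisfied.
(ii) food handler cert. — holds.
(b): T AND T → true.
(2): F OR T → true.
Overall: T AND T → true.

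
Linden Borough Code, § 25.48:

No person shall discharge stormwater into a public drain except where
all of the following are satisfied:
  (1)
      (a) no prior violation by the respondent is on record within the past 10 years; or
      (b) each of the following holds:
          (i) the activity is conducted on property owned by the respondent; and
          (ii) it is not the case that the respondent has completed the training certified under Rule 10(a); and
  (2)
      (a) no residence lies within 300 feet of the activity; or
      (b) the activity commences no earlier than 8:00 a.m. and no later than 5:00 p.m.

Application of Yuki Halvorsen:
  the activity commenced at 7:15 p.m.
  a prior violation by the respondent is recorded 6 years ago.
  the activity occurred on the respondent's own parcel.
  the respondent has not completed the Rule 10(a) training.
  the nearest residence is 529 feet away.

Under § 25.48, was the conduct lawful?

(a) no prior violation — not met.
(i) own property — met.
(ii) not (training certified) — satisfied.
(b) = T AND T = true.
(1) = F OR T = true.
(a) no residence in 300 ft — holds.
(b) start within hours — not satisfied.
(2) = T OR F = true.
Overall = T AND T = true.

Yes — lawful.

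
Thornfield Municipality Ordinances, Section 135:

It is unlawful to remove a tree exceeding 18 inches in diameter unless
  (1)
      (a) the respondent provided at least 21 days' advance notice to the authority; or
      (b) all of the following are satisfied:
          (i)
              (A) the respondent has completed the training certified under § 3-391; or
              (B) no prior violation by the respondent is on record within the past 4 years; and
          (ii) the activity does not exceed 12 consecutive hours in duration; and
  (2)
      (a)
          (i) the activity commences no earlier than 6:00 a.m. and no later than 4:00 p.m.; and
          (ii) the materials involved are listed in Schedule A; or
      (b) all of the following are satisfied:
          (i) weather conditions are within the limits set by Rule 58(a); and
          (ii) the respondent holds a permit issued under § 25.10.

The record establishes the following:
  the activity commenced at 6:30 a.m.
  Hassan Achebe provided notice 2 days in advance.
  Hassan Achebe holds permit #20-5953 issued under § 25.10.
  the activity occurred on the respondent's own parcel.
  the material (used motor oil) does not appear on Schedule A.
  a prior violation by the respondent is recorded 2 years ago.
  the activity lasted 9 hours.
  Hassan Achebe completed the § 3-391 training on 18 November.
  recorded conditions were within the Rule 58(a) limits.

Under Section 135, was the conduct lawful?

Yes — lawful.

(a) ≥21 days' notice — fails.
(A) training certified — satisfied.
(B) no prior violation — not satisfied.
So (i) is satisfied (T OR F).
(ii) ≤ 12 hrs duration — met.
So (b) is satisfied (T AND T).
(1): F OR T → true.
(i) start within hours — holds.
(ii) Schedule A material — not met.
So (a) is not satisfied (T AND F).
(i) weather ok — met.
(ii) holds permit — satisfied.
(b) = T AND T = true.
(2): F OR T → true.
So Overall is satisfied (T AND T).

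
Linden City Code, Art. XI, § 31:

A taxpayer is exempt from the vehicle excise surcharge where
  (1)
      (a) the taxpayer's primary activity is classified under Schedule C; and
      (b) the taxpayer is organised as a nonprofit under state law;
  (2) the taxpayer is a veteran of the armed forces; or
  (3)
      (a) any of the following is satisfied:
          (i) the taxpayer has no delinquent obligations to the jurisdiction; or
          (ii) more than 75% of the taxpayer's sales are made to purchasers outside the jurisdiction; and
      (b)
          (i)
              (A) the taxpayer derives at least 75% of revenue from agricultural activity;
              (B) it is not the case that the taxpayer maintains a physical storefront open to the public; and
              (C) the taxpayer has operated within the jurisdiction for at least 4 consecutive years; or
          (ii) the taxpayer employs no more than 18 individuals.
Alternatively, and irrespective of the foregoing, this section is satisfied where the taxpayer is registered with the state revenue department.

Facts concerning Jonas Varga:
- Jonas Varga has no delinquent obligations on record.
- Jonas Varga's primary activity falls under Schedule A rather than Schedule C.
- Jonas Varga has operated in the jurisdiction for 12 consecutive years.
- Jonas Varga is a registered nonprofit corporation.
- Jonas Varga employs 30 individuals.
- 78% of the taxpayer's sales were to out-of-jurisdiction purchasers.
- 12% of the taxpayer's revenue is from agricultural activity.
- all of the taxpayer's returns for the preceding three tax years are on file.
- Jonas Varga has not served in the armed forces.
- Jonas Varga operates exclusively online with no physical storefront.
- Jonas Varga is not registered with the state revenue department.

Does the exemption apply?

(a) Schedule C activity — not met.
(b) nonprofit — satisfied.
(1) = F AND T = false.
(2) veteran — fails.
(i) no delinquency — holds.
(ii) >75% out-of-jur. sales — satisfied.
So (a) is satisfied (T OR T).
(A) ≥75% agricultural — fails.
(B) not (has storefront) — met.
(C) ≥ 4 yrs in jurisdiction — holds.
So (i) is not satisfied (F AND T AND T).
(ii) ≤ 18 employees — fails.
(b) = F OR F = false.
So (3) is not satisfied (T AND F).
So Overall is not satisfied (F OR F OR F).
Exception (state-registered) — not satisfied.
Result: main false OR exception false → false.

No — not exempt.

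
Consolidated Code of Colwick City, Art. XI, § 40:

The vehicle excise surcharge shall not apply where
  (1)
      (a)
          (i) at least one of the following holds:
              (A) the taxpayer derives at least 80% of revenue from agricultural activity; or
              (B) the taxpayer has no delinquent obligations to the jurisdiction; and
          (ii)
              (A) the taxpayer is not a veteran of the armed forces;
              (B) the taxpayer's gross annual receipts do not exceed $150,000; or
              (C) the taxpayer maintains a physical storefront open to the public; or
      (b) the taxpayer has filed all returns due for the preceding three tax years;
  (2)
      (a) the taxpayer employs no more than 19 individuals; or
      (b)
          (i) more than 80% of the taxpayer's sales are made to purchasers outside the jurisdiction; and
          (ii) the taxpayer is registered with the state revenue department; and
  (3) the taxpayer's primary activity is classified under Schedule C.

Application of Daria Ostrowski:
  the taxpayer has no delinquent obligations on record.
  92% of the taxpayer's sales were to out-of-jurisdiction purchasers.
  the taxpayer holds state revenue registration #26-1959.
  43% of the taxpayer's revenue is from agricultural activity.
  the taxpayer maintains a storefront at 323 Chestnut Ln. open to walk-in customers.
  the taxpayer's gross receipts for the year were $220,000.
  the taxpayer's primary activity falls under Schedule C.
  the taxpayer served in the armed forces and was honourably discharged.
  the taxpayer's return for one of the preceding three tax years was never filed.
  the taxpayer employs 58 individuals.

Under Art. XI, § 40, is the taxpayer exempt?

Yes — exempt.

(A) ≥80% agricultural — not satisfied.
(B) no delinquency — met.
(i): F OR T → true.
(A) not (veteran) — not satisfied.
(B) receipts ≤ $150,000 — not satisfied.
(C) has storefront — holds.
(ii) = F OR F OR T = true.
(a): T AND T → true.
(b) returns current — not satisfied.
(1) = T OR F = true.
(a) ≤ 19 employees — not met.
(i) >80% out-of-jur. sales — met.
(ii) state-registered — holds.
So (b) is satisfied (T AND T).
(2): F OR T → true.
(3) Schedule C activity — holds.
So Overall is satisfied (T AND T AND T).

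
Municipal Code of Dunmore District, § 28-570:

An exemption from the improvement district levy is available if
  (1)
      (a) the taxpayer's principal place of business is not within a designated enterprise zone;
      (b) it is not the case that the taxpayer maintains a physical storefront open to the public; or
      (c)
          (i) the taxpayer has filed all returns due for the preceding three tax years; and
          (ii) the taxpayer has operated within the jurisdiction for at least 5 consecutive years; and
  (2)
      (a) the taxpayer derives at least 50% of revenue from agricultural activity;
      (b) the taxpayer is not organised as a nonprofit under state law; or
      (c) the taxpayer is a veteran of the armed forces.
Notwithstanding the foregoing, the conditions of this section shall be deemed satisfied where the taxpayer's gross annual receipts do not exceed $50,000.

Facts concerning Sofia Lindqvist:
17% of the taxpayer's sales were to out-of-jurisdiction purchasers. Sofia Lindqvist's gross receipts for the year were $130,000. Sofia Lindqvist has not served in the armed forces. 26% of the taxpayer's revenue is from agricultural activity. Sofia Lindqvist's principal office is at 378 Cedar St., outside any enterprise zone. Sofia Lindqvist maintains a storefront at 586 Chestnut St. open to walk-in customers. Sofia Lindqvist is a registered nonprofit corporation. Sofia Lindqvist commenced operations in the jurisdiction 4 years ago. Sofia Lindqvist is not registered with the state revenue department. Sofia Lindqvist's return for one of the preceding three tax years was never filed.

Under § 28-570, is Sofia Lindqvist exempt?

No — not exempt.

(a) not (in enterprise zone) — met.
(b) not (has storefront) — fails.
(i) returns current — not satisfied.
(ii) ≥ 5 yrs in jurisdiction — not met.
(c): F AND F → false.
(1): T OR F OR F → true.
(a) ≥50% agricultural — not satisfied.
(b) not (nonprofit) — fails.
(c) veteran — not satisfied.
So (2) is not satisfied (F OR F OR F).
So Overall is not satisfied (T AND F).
Exception (receipts ≤ $50,000) — not satisfied.
Result: main false OR exception false → false.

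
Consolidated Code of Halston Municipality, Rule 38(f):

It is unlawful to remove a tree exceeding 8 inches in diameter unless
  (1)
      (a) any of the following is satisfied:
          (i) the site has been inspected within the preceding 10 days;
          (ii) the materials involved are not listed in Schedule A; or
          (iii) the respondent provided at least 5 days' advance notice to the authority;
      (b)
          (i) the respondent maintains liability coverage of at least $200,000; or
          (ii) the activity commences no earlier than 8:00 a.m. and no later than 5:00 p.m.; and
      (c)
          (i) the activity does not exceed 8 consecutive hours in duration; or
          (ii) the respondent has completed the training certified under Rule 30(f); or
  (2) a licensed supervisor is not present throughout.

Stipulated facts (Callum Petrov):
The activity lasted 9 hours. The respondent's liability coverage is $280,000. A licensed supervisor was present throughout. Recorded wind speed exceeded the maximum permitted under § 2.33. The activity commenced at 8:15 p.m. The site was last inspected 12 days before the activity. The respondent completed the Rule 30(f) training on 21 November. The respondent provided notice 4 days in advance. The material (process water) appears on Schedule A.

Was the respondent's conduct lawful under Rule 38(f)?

(i) site inspected — not met.
(ii) not (Schedule A material) — fails.
(iii) ≥5 days' notice — not satisfied.
(a) = F OR F OR F = false.
(i) coverage ≥ $200,000 — holds.
(ii) start within hours — fails.
(b) = T OR F = true.
(i) ≤ 8 hrs duration — fails.
(ii) training certified — met.
(c) = F OR T = true.
So (1) is not satisfied (F AND T AND T).
(2) not (supervisor present) — fails.
So Overall is not satisfied (F OR F).

No — unlawful.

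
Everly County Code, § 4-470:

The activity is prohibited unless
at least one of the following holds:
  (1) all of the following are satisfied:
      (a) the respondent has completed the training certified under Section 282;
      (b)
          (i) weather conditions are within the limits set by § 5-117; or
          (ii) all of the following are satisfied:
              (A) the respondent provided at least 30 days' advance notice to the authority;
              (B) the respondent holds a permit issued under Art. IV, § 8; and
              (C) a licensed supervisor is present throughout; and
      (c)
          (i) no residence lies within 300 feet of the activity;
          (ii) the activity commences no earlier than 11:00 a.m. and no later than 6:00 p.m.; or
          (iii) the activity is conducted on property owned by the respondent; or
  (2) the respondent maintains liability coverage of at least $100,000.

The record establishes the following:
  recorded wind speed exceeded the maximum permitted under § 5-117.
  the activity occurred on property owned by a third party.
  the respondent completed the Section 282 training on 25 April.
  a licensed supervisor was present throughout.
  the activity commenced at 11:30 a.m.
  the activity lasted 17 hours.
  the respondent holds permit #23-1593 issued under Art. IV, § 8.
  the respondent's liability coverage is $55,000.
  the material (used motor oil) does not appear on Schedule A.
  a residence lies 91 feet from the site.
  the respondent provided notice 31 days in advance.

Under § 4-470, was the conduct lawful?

Yes — lawful.

(a) training certified — satisfied.
(i) weather ok — not satisfied.
(A) ≥30 days' notice — met.
(B) holds permit — met.
(C) supervisor present — holds.
(ii): T AND T AND T → true.
(b): F OR T → true.
(i) no residence in 300 ft — fails.
(ii) start within hours — satisfied.
(iii) own property — fails.
(c): F OR T OR F → true.
So (1) is satisfied (T AND T AND T).
(2) coverage ≥ $100,000 — fails.
So Overall is satisfied (T OR F).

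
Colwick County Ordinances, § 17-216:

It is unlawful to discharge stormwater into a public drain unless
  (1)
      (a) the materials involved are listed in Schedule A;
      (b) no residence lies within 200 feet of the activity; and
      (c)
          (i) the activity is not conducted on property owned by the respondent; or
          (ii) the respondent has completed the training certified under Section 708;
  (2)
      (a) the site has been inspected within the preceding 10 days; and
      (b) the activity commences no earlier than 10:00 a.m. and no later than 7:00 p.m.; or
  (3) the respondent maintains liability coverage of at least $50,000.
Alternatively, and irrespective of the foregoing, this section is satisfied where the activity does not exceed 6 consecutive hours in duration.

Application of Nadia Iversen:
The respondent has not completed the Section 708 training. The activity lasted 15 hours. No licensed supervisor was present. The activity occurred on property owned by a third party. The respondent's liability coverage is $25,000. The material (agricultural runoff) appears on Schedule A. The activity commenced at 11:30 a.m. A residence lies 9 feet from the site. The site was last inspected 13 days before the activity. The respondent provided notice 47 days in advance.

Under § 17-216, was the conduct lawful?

No — unlawful.

(a) Schedule A material — holds.
(b) no residence in 200 ft — not met.
(i) not (own property) — met.
(ii) training certified — fails.
So (c) is satisfied (T OR F).
So (1) is not satisfied (T AND F AND T).
(a) site inspected — not satisfied.
(b) start within hours — holds.
So (2) is not satisfied (F AND T).
(3) coverage ≥ $50,000 — not met.
Overall = F OR F OR F = false.
Exception (≤ 6 hrs duration) — not satisfied.
Result: main false OR exception false → false.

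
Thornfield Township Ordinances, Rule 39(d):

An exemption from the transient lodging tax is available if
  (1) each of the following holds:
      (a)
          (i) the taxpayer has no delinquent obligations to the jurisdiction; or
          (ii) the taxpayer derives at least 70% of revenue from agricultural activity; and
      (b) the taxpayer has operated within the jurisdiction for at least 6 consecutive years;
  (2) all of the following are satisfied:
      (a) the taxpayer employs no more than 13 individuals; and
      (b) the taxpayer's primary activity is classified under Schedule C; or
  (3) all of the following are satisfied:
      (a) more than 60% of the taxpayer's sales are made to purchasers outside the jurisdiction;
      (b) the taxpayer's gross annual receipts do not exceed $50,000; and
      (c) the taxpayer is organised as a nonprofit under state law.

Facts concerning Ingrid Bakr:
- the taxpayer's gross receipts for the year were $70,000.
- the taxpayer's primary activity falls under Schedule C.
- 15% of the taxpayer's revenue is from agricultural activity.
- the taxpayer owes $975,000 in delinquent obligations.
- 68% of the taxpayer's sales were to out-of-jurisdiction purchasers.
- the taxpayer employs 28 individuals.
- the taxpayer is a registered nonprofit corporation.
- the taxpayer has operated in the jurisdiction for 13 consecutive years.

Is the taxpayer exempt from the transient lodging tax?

No — not exempt.

(i) no delinquency — not satisfied.
(ii) ≥70% agricultural — fails.
(a): F OR F → false.
(b) ≥ 6 yrs in jurisdiction — met.
(1) = F AND T = false.
(a) ≤ 13 employees — not met.
(b) Schedule C activity — met.
(2) = F AND T = false.
(a) >60% out-of-jur. sales — holds.
(b) receipts ≤ $50,000 — fails.
(c) nonprofit — holds.
(3) = T AND F AND T = false.
Overall = F OR F OR F = false.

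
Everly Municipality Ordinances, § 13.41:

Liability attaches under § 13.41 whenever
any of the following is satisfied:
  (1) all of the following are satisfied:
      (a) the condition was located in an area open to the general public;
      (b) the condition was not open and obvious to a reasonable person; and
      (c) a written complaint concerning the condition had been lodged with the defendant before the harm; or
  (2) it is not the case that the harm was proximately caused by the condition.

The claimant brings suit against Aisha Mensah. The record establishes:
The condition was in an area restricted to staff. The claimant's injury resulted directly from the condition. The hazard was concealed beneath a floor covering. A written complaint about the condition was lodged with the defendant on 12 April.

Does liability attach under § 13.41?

No — not liable.

(a) public area — not met.
(b) not open/obvious — met.
(c) complaint lodged — satisfied.
(1): F AND T AND T → false.
(2) not (proximate cause) — fails.
Overall = F OR F = false.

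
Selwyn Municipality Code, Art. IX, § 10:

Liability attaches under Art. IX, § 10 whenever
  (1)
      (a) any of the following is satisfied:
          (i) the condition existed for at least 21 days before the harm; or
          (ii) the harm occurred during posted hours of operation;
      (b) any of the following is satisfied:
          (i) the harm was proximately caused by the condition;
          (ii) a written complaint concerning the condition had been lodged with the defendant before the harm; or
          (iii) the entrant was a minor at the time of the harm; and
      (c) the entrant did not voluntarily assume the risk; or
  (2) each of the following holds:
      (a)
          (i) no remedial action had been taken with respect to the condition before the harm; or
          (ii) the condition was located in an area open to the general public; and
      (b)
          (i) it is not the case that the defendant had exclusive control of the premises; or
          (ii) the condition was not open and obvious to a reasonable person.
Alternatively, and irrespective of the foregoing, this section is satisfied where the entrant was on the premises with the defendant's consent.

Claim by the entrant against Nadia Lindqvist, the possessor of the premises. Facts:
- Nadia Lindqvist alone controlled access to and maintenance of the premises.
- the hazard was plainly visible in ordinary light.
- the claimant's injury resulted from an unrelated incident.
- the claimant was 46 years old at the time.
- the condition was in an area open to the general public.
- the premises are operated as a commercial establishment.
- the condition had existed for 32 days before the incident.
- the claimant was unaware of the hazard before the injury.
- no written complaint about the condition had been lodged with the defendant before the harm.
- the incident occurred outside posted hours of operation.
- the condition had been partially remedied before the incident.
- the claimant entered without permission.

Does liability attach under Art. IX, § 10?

No — not liable.

(i) condition ≥21 days old — met.
(ii) during posted hours — not satisfied.
(a) = T OR F = true.
(i) proximate cause — fails.
(ii) complaint lodged — not satisfied.
(iii) entrant a minor — not satisfied.
(b) = F OR F OR F = false.
(c) no assumed risk — holds.
(1): T AND F AND T → false.
(i) no remedial action — not met.
(ii) public area — holds.
(a) = F OR T = true.
(i) not (exclusive control) — not satisfied.
(ii) not open/obvious — not met.
So (b) is not satisfied (F OR F).
(2): T AND F → false.
Overall = F OR F = false.
Exception (consent to enter) — not satisfied.
Result: main false OR exception false → false.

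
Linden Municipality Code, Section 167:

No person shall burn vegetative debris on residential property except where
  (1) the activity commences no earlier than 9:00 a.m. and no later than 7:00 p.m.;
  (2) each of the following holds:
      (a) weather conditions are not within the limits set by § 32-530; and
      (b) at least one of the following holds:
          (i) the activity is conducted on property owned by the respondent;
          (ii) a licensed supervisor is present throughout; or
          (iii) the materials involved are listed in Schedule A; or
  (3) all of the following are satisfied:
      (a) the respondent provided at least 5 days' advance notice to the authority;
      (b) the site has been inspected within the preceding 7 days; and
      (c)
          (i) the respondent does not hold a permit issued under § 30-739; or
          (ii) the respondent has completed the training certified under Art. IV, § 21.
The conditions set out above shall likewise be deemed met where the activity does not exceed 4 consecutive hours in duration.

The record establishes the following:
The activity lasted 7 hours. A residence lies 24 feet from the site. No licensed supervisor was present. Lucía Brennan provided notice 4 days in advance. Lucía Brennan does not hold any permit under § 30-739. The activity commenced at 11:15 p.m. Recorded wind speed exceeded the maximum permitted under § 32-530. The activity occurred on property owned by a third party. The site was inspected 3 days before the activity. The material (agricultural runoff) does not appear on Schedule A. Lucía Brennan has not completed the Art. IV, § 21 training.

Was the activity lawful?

No — unlawful.

(1) start within hours — fails.
(a) not (weather ok) — met.
(i) own property — fails.
(ii) supervisor present — fails.
(iii) Schedule A material — not met.
So (b) is not satisfied (F OR F OR F).
(2) = T AND F = false.
(a) ≥5 days' notice — not met.
(b) site inspected — met.
(i) not (holds permit) — met.
(ii) training certified — fails.
(c) = T OR F = true.
(3): F AND T AND T → false.
Overall = F OR F OR F = false.
Exception (≤ 4 hrs duration) — not satisfied.
Result: main false OR exception false → false.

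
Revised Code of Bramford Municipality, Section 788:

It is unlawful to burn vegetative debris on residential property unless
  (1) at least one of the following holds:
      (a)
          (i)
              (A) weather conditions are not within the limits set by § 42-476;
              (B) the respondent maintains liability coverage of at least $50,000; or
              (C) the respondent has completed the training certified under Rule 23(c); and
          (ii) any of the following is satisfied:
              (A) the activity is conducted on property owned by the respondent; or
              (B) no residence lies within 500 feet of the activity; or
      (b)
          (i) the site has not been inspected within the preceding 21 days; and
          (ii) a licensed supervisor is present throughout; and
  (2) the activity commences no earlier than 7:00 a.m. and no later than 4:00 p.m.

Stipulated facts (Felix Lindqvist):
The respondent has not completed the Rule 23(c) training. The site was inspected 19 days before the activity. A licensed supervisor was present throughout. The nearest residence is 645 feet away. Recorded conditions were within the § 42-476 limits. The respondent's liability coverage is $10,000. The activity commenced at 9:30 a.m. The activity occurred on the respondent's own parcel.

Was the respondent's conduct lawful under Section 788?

(A) not (weather ok) — not met.
(B) coverage ≥ $50,000 — not met.
(C) training certified — not satisfied.
(i): F OR F OR F → false.
(A) own property — holds.
(B) no residence in 500 ft — met.
(ii): T OR T → true.
(a): F AND T → false.
(i) not (site inspected) — not met.
(ii) supervisor present — satisfied.
(b): F AND T → false.
(1): F OR F → false.
(2) start within hours — satisfied.
Overall = F AND T = false.

No — unlawful.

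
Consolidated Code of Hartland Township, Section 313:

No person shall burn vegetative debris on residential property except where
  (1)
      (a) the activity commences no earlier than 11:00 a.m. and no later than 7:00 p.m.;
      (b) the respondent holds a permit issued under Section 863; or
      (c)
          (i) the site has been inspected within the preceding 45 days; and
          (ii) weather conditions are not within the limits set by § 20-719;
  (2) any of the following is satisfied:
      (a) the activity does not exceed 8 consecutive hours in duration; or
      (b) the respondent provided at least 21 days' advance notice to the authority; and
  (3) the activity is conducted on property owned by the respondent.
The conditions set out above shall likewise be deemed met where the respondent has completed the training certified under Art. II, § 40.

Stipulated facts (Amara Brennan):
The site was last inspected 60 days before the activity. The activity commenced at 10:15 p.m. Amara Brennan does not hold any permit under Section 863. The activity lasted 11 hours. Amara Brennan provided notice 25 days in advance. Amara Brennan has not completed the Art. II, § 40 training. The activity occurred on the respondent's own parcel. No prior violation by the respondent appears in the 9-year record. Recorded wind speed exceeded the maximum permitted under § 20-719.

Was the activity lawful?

(a) start within hours — not met.
(b) holds permit — not satisfied.
(i) site inspected — not satisfied.
(ii) not (weather ok) — satisfied.
So (c) is not satisfied (F AND T).
So (1) is not satisfied (F OR F OR F).
(a) ≤ 8 hrs duration — not satisfied.
(b) ≥21 days' notice — satisfied.
So (2) is satisfied (F OR T).
(3) own property — satisfied.
Overall = F AND T AND T = false.
Exception (training certified) — not satisfied.
Result: main false OR exception false → false.

No — unlawful.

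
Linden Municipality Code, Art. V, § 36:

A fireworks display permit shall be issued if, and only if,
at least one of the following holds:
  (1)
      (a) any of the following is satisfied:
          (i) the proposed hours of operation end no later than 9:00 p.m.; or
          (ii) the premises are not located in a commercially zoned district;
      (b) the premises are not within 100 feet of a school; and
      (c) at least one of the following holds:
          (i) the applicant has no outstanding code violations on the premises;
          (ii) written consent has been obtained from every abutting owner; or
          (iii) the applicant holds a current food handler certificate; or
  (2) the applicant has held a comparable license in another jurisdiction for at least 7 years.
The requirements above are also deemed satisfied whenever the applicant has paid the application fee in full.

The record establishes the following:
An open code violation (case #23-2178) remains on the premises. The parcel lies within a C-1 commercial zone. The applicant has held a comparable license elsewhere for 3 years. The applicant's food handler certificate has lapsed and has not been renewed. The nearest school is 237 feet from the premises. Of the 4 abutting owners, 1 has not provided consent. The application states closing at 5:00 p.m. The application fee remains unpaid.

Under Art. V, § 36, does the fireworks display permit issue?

No — denied.

(i) closes by 9 p.m. — satisfied.
(ii) not (commercially zoned) — not satisfied.
(a) = T OR F = true.
(b) ≥100 ft from school — holds.
(i) no code violations — fails.
(ii) all abutters consent — not met.
(iii) food handler cert. — fails.
(c): F OR F OR F → false.
So (1) is not satisfied (T AND T AND F).
(2) prior license ≥ 7 yr — not satisfied.
So Overall is not satisfied (F OR F).
Exception (fee paid) — not satisfied.
Result: main false OR exception false → false.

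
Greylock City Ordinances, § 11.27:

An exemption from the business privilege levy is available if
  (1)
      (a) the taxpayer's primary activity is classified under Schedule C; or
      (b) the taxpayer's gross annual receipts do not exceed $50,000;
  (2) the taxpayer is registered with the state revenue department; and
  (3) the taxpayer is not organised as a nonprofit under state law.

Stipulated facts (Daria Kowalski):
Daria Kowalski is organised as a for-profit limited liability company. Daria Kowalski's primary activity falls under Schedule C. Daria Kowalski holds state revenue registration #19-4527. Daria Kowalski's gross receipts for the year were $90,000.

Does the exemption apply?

(a) Schedule C activity — satisfied.
(b) receipts ≤ $50,000 — not satisfied.
(1): T OR F → true.
(2) state-registered — holds.
(3) not (nonprofit) — holds.
Overall = T AND T AND T = true.

Yes — exempt.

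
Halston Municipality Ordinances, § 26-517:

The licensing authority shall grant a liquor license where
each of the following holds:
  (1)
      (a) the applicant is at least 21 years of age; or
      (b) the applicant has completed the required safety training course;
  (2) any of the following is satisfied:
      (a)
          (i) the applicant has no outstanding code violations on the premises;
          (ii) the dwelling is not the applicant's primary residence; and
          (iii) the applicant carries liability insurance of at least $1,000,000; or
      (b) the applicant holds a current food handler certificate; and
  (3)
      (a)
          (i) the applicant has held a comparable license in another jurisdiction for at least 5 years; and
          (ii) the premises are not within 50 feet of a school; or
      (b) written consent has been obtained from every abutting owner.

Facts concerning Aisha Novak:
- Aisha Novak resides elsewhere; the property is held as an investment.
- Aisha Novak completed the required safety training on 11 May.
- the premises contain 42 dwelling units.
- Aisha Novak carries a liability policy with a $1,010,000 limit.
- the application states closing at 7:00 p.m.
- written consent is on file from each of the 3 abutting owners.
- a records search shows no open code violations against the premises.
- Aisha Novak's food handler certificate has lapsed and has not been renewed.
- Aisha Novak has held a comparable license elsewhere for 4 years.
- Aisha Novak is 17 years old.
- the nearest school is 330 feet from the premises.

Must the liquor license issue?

Yes — granted.

(a) age ≥ 21 — fails.
(b) safety training — satisfied.
So (1) is satisfied (F OR T).
(i) no code violations — met.
(ii) not (primary residence) — met.
(iii) insurance ≥ $1,000,000 — holds.
(a) = T AND T AND T = true.
(b) food handler cert. — not met.
So (2) is satisfied (T OR F).
(i) prior license ≥ 5 yr — not met.
(ii) ≥50 ft from school — met.
(a): F AND T → false.
(b) all abutters consent — met.
(3): F OR T → true.
So Overall is satisfied (T AND T AND T).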